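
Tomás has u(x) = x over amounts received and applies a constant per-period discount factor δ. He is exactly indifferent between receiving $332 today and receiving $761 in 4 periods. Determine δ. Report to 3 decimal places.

Equating discounted utilities: u(332) = δ^4·u(761) ⇒ δ^4 = u(332)/u(761).
With u(x) = x: δ^4 = 332/761 = 0.43627.
Taking the 4th root: δ = 0.43627^(1/4) ≈ 0.813.

δ ≈ 0.813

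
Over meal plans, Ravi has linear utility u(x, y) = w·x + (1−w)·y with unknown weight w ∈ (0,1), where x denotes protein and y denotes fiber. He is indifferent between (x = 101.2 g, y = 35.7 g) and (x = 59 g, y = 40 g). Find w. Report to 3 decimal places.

Equating utilities: w·101.2 + (1−w)·35.7 = w·59 + (1−w)·40.
Collecting terms: w·42.2 = (1−w)·4.3.
Hence w = 4.3/(42.2+4.3) = 4.3/46.5 = 0.092.

w = 0.092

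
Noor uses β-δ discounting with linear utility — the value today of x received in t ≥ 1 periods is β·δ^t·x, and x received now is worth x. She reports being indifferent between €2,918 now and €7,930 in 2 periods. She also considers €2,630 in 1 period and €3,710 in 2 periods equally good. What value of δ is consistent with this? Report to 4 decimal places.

From the later pair, β·δ^1·2630 = β·δ^2·3710; dividing through, δ = 2630/3710 = 0.70889.

δ ≈ 0.7089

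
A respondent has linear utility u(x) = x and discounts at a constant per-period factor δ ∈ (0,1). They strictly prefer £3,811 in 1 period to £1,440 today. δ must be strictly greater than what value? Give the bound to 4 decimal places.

Comparing present values: 1440 < δ·3811.
So δ > 1440/3811 = 0.37785.

δ > 0.3779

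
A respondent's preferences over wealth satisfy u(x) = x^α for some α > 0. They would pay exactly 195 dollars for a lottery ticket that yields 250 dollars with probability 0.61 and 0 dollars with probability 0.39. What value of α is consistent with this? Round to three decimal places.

α ≈ 1.989

Since u(0) = 0, the lottery's EU is 0.61·250^α.
Indifference: 195^α = 0.61·250^α, so (195/250)^α = 0.61.
α = ln(0.61) / ln(195/250) = -0.494296/-0.248461 ≈ 1.989.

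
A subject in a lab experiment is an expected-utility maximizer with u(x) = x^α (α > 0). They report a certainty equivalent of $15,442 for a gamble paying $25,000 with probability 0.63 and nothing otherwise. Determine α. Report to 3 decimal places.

α ≈ 0.959

EU(lottery) = 0.63·25000^α + 0.37·0 = 0.63·25000^α.
Indifference: 15442^α = 0.63·25000^α, so (15442/25000)^α = 0.63.
α = ln(0.63) / ln(15442/25000) = -0.462035/-0.481785 ≈ 0.959.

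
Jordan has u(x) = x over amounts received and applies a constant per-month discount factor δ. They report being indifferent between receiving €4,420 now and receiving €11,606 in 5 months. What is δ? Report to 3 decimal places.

δ ≈ 0.824

Indifference means u(4420) = δ^5 · u(11606), so δ^5 = u(4420)/u(11606).
With u(x) = x: δ^5 = 4420/11606 = 0.38084.
So δ = 0.38084^(1/5) ≈ 0.824.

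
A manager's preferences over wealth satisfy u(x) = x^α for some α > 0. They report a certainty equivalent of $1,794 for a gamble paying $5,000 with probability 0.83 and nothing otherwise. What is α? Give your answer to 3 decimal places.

α ≈ 0.182

The lottery's expected utility is 0.83·u(5000) + 0.17·u(0) = 0.83·5000^α (since u(0) = 0 for α > 0).
Setting u(1794) equal to that: 1794^α = 0.83·5000^α ⇒ (1794/5000)^α = 0.83.
α = ln(0.83) / ln(1794/5000) = -0.186330/-1.024990 ≈ 0.182.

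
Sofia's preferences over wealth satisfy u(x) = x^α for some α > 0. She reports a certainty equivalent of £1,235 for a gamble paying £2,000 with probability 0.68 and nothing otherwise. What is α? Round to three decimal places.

α ≈ 0.800

Since u(0) = 0, the lottery's EU is 0.68·2000^α.
Setting u(1235) equal to that: 1235^α = 0.68·2000^α ⇒ (1235/2000)^α = 0.68.
α = ln(0.68) / ln(1235/2000) = -0.385662/-0.482076 ≈ 0.800.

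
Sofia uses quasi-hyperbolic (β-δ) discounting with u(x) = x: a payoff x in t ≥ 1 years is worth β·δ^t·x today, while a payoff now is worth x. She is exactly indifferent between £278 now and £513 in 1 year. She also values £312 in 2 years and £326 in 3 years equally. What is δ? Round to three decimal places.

The second indifference involves only future payoffs, so β cancels: β·δ^2·312 = β·δ^3·326, giving δ = 312/326 = 0.95706.

δ ≈ 0.957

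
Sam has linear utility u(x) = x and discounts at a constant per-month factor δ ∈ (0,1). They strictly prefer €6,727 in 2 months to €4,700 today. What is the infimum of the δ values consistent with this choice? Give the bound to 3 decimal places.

δ > 0.836

Under u(x) = x this choice says 4700 < δ^2·6727.
Hence δ^2 > 4700/6727 = 0.69868, and x ↦ x^(1/2) is increasing on (0,∞).
δ > (4700/6727)^(1/2) ≈ 0.836.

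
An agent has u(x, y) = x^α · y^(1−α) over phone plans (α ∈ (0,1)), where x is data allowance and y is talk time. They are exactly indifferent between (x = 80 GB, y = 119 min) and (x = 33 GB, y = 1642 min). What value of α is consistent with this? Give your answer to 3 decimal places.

α ≈ 0.748

Indifference: 80^α · 119^(1−α) = 33^α · 1642^(1−α).
Taking logs: α·ln 80 + (1−α)·ln 119 = α·ln 33 + (1−α)·ln 1642, i.e. α·0.885519 = (1−α)·2.624547.
So α/(1−α) = (2.624547)/(0.885519) = 2.963852, and α = 2.963852/3.963852 ≈ 0.748.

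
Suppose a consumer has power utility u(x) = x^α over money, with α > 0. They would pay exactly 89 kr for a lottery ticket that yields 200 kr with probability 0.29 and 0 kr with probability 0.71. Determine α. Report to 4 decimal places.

α ≈ 1.5288

The lottery's expected utility is 0.29·u(200) + 0.71·u(0) = 0.29·200^α (since u(0) = 0 for α > 0).
Indifference: 89^α = 0.29·200^α, so (89/200)^α = 0.29.
Take logs: α = ln 0.29 / ln(89/200) ≈ 1.528842.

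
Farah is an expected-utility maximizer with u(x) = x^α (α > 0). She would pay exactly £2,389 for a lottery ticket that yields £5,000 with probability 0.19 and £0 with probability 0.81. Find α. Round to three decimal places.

α ≈ 2.249

Since u(0) = 0, the lottery's EU is 0.19·5000^α.
Setting u(2389) equal to that: 2389^α = 0.19·5000^α ⇒ (2389/5000)^α = 0.19.
Take logs: α = ln 0.19 / ln(2389/5000) ≈ 2.24860.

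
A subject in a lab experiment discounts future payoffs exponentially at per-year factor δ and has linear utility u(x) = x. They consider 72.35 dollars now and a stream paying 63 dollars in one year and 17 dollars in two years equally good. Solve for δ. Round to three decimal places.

δ ≈ 0.920

Equating present values: 72.35 = 63δ + 17δ².
That is, 17δ² + 63δ − 72.35 = 0, a quadratic in δ.
δ = (−63 + √(63² + 4·17·72.35)) / (2·17) = (−63 + √8888.80) / 34 ≈ 0.920.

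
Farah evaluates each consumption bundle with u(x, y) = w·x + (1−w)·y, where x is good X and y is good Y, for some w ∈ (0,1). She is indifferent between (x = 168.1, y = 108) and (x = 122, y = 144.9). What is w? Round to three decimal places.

Equating utilities: w·168.1 + (1−w)·108 = w·122 + (1−w)·144.9.
Rearranging, 46.1·w − 36.9·(1−w) = 0.
So w/(1−w) = 36.9/46.1 = 0.8004, giving w = 36.9/(46.1+36.9) = 0.445.

w = 0.445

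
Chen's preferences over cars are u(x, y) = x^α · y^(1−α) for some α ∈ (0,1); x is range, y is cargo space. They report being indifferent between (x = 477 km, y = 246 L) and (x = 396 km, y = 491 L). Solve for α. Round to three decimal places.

α ≈ 0.788

Indifference: 477^α · 246^(1−α) = 396^α · 491^(1−α).
Rearrange to (477/396)^α = (491/246)^(1−α) and take logs: α·0.186102 = (1−α)·0.691113.
With A = 0.186102 and B = 0.691113: α·A = (1−α)·B, so α = B/(A+B) = 0.691113/0.877215 ≈ 0.788.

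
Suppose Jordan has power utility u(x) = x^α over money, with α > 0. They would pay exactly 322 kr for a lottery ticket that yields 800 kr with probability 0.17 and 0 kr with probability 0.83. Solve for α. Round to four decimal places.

The lottery's expected utility is 0.17·u(800) + 0.83·u(0) = 0.17·800^α (since u(0) = 0 for α > 0).
Equating: 322^α = 0.17·800^α, i.e. 0.4025^α = 0.17.
Take logs: α = ln 0.17 / ln(322/800) ≈ 1.947077.

α ≈ 1.9471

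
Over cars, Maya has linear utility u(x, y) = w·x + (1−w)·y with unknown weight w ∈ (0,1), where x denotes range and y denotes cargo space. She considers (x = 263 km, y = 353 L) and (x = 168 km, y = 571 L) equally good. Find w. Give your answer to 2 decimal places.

w = 0.70

Indifference: w·263 + (1−w)·353 = w·168 + (1−w)·571.
Collecting terms: w·95 = (1−w)·218.
The marginal rate of substitution is 218/95, so w = 218/(95+218) = 0.70.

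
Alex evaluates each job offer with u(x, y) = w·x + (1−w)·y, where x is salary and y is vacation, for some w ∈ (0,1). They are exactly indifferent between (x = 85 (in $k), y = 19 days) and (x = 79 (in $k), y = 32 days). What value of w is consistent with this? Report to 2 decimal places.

u(85,19) = u(79,32) means w·85 + (1−w)·19 = w·79 + (1−w)·32.
Collecting terms: w·6 = (1−w)·13.
So w/(1−w) = 13/6 = 2.1667, giving w = 13/(6+13) = 0.68.

w = 0.68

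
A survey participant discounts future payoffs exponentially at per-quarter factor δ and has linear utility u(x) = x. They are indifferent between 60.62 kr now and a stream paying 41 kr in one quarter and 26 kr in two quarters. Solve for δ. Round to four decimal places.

δ ≈ 0.9300

The stream is worth 41δ + 26δ² today, so 41δ + 26δ² = 60.62.
That is, 26δ² + 41δ − 60.62 = 0, a quadratic in δ.
The positive root is δ = [−41 + √(41² + 4·26·60.62)] / (2·26) = (−41 + 89.362)/52 ≈ 0.9300.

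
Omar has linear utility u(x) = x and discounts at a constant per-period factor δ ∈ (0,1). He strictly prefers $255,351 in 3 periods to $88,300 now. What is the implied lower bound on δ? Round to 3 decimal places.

The preference means 88300 < δ^3·255351.
Hence δ^3 > 88300/255351 = 0.34580, and x ↦ x^(1/3) is increasing on (0,∞).
δ > (88300/255351)^(1/3) ≈ 0.702.

δ > 0.702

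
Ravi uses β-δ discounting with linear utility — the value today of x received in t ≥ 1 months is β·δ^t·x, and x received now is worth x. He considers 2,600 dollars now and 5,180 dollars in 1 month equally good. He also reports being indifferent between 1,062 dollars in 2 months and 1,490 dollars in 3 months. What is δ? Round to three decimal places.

δ ≈ 0.713

The second indifference involves only future payoffs, so β cancels: β·δ^2·1062 = β·δ^3·1490, giving δ = 1062/1490 = 0.71275.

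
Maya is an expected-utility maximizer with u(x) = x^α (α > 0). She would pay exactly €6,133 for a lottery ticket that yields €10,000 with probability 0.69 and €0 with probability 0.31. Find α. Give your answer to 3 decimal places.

Since u(0) = 0, the lottery's EU is 0.69·10000^α.
Equating: 6133^α = 0.69·10000^α, i.e. 0.6133^α = 0.69.
α = ln(0.69) / ln(6133/10000) = -0.371064/-0.488901 ≈ 0.759.

α ≈ 0.759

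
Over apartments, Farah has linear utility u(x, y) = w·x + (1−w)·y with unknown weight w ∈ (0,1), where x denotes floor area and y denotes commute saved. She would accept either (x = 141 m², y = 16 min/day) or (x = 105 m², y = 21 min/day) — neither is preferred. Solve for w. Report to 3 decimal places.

w = 0.122

Indifference: w·141 + (1−w)·16 = w·105 + (1−w)·21.
w·(141−105) = (1−w)·(21−16), i.e. w·36 = (1−w)·5.
The marginal rate of substitution is 5/36, so w = 5/(36+5) = 0.122.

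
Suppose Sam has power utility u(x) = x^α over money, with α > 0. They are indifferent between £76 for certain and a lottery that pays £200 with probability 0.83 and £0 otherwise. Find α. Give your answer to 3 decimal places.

EU(lottery) = 0.83·200^α + 0.17·0 = 0.83·200^α.
Indifference: 76^α = 0.83·200^α, so (76/200)^α = 0.83.
α = ln(0.83) / ln(76/200) = -0.186330/-0.967584 ≈ 0.193.

α ≈ 0.193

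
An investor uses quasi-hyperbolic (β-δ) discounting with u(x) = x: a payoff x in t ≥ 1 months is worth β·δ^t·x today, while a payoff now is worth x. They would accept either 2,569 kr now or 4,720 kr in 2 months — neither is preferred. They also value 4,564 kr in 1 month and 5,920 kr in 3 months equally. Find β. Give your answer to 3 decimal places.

Both payoffs in the second observation are in the future, so β drops out: δ^1·4564 = δ^3·5920 ⇒ δ^2 = 4564/5920 = 0.77095, so δ = 0.87804.
Substituting δ into 2569 = β·δ^2·4720: β = 2569/(3638.865) ≈ 0.706.

β ≈ 0.706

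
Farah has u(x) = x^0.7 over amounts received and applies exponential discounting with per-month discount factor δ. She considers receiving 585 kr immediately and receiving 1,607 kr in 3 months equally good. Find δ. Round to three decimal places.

δ ≈ 0.790

The payoff in 3 months is discounted by δ^3, so u(585) = δ^3·u(1607) and δ^3 = u(585)/u(1607).
Since u(x) = x^0.7, δ^3 = (585/1607)^0.7 = 0.36403^0.7 = 0.49294.
Taking the cube root: δ = 0.49294^(1/3) ≈ 0.790.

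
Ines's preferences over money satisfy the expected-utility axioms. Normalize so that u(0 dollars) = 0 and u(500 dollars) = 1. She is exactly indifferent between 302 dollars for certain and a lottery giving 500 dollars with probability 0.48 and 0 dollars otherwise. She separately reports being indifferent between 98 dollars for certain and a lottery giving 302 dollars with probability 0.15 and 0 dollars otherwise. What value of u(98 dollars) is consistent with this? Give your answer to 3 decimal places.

From the first indifference, u(302 dollars) = 0.48·u(500 dollars) + 0.52·u(0 dollars) = 0.48·1 + 0.52·0 = 0.48.
The second indifference gives u(98 dollars) = 0.15·u(302 dollars) + 0.85·u(0 dollars) = 0.15·0.48 + 0.85·0.00 = 0.0720.

0.072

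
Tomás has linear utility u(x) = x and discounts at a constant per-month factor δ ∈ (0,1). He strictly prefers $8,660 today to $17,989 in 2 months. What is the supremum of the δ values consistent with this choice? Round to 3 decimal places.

The preference means 8660 > δ^2·17989.
Hence δ^2 < 8660/17989 = 0.48141, and x ↦ x^(1/2) is increasing on (0,∞).
δ < (8660/17989)^(1/2) ≈ 0.694.

δ < 0.694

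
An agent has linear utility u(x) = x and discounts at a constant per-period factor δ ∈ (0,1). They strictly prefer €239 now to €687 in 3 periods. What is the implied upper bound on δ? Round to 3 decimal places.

Under u(x) = x this choice says 239 > δ^3·687.
So δ^3 < 239/687 = 0.34789; taking the cube root of both positive sides preserves the inequality.
δ < 0.34789^(1/3) = 0.703.

δ < 0.703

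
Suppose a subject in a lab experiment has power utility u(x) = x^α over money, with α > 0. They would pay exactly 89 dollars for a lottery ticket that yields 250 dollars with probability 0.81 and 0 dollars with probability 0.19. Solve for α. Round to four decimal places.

α ≈ 0.2040

Since u(0) = 0, the lottery's EU is 0.81·250^α.
Equating: 89^α = 0.81·250^α, i.e. 0.3560^α = 0.81.
α = ln(0.81) / ln(89/250) = -0.2107210/-1.0328245 ≈ 0.2040.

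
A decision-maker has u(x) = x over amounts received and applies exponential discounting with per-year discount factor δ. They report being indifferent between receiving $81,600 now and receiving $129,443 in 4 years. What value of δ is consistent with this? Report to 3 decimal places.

Indifference means u(81600) = δ^4 · u(129443), so δ^4 = u(81600)/u(129443).
With u(x) = x: δ^4 = 81600/129443 = 0.63039.
So δ = 0.63039^(1/4) ≈ 0.891.

δ ≈ 0.891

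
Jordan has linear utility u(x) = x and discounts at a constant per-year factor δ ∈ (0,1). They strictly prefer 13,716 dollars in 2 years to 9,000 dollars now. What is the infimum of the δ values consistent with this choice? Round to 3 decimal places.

The preference means 9000 < δ^2·13716.
Dividing by 13716: δ^2 > 0.65617. Both sides are positive, so the square root keeps the direction.
δ > 0.65617^(1/2) = 0.810.

δ > 0.810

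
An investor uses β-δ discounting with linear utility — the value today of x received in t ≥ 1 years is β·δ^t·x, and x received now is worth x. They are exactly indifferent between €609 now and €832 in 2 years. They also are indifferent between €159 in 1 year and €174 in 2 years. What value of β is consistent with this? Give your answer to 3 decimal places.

The second indifference involves only future payoffs, so β cancels: β·δ^1·159 = β·δ^2·174, giving δ = 159/174 = 0.91379.
Substituting δ into 609 = β·δ^2·832: β = 609/(694.735) ≈ 0.877.

β ≈ 0.877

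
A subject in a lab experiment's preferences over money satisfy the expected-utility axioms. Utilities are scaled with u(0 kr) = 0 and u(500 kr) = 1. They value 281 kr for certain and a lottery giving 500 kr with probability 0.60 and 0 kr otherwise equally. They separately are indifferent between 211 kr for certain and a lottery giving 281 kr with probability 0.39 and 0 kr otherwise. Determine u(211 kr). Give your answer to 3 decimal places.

0.234

From the first indifference, u(281 kr) = 0.60·u(500 kr) + 0.40·u(0 kr) = 0.60·1 + 0.40·0 = 0.60.
Then u(211 kr) = 0.39·u(281 kr) + 0.61·u(0 kr) = 0.39·0.60 + 0.61·0.00 = 0.2340.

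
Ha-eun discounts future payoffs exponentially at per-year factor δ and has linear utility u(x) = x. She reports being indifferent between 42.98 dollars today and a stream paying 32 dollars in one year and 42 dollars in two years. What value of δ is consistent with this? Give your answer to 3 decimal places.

δ ≈ 0.700

Equating present values: 42.98 = 32δ + 42δ².
So 42δ² + 32δ − 42.98 = 0.
By the quadratic formula (taking the positive root), δ = (−32 + √8244.64) / 84 ≈ 0.700.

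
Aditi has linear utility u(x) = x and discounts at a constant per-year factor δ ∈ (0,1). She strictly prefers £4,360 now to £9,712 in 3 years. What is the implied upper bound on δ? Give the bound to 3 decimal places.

δ < 0.766

Under u(x) = x this choice says 4360 > δ^3·9712.
So δ^3 < 4360/9712 = 0.44893; taking the cube root of both positive sides preserves the inequality.
δ < (4360/9712)^(1/3) ≈ 0.766.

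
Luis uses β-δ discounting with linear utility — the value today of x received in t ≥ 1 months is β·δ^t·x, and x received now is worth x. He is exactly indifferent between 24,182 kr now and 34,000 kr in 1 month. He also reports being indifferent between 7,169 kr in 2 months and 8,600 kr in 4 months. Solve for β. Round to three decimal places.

β ≈ 0.779

The second indifference involves only future payoffs, so β cancels: β·δ^2·7169 = β·δ^4·8600, giving δ^2 = 7169/8600 = 0.83360, so δ = 0.91302.
The first indifference: 24182 = β·δ·34000, so β = 24182/(δ·34000) = 24182/(0.91302·34000) ≈ 0.779.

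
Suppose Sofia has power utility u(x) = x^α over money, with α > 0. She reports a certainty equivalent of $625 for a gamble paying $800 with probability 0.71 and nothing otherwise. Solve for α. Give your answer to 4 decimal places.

α ≈ 1.3874

Since u(0) = 0, the lottery's EU is 0.71·800^α.
Equating: 625^α = 0.71·800^α, i.e. 0.7812^α = 0.71.
Taking logs: α·ln(625/800) = ln(0.71), so α = -0.3424903 / -0.2468601 ≈ 1.3874.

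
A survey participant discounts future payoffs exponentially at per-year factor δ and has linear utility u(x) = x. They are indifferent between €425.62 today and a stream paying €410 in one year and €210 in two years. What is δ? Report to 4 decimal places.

Equating present values: 425.62 = 410δ + 210δ².
So 210δ² + 410δ − 425.62 = 0.
δ = (−410 + √(410² + 4·210·425.62)) / (2·210) = (−410 + √525620.80) / 420 ≈ 0.7500.

δ ≈ 0.7500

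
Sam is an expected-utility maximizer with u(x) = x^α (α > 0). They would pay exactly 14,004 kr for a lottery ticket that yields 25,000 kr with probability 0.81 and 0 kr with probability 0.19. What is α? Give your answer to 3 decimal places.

α ≈ 0.364

The lottery's expected utility is 0.81·u(25000) + 0.19·u(0) = 0.81·25000^α (since u(0) = 0 for α > 0).
Setting u(14004) equal to that: 14004^α = 0.81·25000^α ⇒ (14004/25000)^α = 0.81.
Take logs: α = ln 0.81 / ln(14004/25000) ≈ 0.36360.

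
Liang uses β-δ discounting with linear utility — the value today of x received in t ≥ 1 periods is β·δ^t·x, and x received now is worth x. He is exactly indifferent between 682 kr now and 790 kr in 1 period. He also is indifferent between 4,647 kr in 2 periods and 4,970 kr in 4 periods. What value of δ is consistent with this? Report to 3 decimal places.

From the later pair, β·δ^2·4647 = β·δ^4·4970; dividing through, δ^2 = 4647/4970 = 0.93501, so δ = 0.96696.

δ ≈ 0.967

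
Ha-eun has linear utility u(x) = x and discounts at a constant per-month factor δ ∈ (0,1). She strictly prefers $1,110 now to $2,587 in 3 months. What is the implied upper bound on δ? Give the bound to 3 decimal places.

The preference means 1110 > δ^3·2587.
Dividing by 2587: δ^3 < 0.42907. Both sides are positive, so the cube root keeps the direction.
δ < 0.42907^(1/3) = 0.754.

δ < 0.754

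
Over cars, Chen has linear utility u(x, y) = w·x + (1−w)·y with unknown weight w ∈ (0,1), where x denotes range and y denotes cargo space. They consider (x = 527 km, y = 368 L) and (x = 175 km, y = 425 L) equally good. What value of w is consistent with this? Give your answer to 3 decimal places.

w = 0.139

u(527,368) = u(175,425) means w·527 + (1−w)·368 = w·175 + (1−w)·425.
w·(527−175) = (1−w)·(425−368), i.e. w·352 = (1−w)·57.
Hence w = 57/(352+57) = 57/409 = 0.139.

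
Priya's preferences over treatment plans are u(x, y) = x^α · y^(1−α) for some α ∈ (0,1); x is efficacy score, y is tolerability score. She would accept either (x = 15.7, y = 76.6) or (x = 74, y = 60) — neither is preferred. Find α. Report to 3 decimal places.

α ≈ 0.136

Indifference: 15.7^α · 76.6^(1−α) = 74^α · 60^(1−α).
(15.7/74)^α = (60/76.6)^(1−α); take logs: α·ln(15.7/74) = (1−α)·ln(60/76.6), i.e. α·-1.550404 = (1−α)·-0.244253.
So α/(1−α) = (-0.244253)/(-1.550404) = 0.157542, and α = 0.157542/1.157542 ≈ 0.136.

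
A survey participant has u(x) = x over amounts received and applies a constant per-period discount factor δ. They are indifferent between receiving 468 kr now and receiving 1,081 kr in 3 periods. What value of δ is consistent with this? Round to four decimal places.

δ ≈ 0.7565

Equating discounted utilities: u(468) = δ^3·u(1081) ⇒ δ^3 = u(468)/u(1081).
With u(x) = x: δ^3 = 468/1081 = 0.43293.
Hence δ = (0.43293)^(1/3) = 0.756496.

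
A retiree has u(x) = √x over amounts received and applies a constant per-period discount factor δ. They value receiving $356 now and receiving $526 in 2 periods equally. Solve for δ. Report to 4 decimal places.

Indifference means u(356) = δ^2 · u(526), so δ^2 = u(356)/u(526).
Since u(x) = √x, δ^2 = √(356/526) = 0.82268.
Taking the square root: δ = 0.82268^(1/2) ≈ 0.9070.

δ ≈ 0.9070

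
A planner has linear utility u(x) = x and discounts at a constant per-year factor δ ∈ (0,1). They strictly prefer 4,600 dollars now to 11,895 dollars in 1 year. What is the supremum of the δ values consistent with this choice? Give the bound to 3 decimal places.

δ < 0.387

The preference means 4600 > δ·11895.
So δ < 4600/11895 = 0.38672.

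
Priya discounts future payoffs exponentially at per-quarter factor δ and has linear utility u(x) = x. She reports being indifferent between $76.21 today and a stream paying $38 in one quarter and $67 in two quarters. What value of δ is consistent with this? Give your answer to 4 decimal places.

δ ≈ 0.8200

The stream is worth 38δ + 67δ² today, so 38δ + 67δ² = 76.21.
So 67δ² + 38δ − 76.21 = 0.
The positive root is δ = [−38 + √(38² + 4·67·76.21)] / (2·67) = (−38 + 147.879)/134 ≈ 0.8200.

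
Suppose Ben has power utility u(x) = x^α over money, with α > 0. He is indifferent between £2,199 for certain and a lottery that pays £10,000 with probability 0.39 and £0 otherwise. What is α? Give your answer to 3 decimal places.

α ≈ 0.622

Since u(0) = 0, the lottery's EU is 0.39·10000^α.
Equating: 2199^α = 0.39·10000^α, i.e. 0.2199^α = 0.39.
Taking logs: α·ln(2199/10000) = ln(0.39), so α = -0.941609 / -1.514582 ≈ 0.622.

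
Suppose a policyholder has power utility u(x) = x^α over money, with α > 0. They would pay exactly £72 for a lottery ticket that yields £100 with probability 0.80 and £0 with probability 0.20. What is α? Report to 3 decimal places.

EU(lottery) = 0.80·100^α + 0.20·0 = 0.80·100^α.
Setting u(72) equal to that: 72^α = 0.80·100^α ⇒ (72/100)^α = 0.80.
α = ln(0.80) / ln(72/100) = -0.223144/-0.328504 ≈ 0.679.

α ≈ 0.679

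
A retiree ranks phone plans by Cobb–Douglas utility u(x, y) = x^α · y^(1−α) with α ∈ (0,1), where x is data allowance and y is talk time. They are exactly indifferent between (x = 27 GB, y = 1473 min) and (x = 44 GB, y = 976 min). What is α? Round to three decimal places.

α ≈ 0.457

Indifference: 27^α · 1473^(1−α) = 44^α · 976^(1−α).
Rearrange to (27/44)^α = (976/1473)^(1−α) and take logs: α·-0.488353 = (1−α)·-0.411594.
So α/(1−α) = (-0.411594)/(-0.488353) = 0.842821, and α = 0.842821/1.842821 ≈ 0.457.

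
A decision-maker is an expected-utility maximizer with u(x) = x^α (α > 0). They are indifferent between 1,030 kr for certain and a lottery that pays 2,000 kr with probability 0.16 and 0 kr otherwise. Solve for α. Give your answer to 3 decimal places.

α ≈ 2.762

Since u(0) = 0, the lottery's EU is 0.16·2000^α.
Equating: 1030^α = 0.16·2000^α, i.e. 0.5150^α = 0.16.
Take logs: α = ln 0.16 / ln(1030/2000) ≈ 2.76162.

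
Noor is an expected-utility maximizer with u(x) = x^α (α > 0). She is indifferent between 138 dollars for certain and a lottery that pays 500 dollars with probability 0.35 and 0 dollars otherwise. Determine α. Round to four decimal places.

α ≈ 0.8155

The lottery's expected utility is 0.35·u(500) + 0.65·u(0) = 0.35·500^α (since u(0) = 0 for α > 0).
Indifference: 138^α = 0.35·500^α, so (138/500)^α = 0.35.
α = ln(0.35) / ln(138/500) = -1.0498221/-1.2873544 ≈ 0.8155.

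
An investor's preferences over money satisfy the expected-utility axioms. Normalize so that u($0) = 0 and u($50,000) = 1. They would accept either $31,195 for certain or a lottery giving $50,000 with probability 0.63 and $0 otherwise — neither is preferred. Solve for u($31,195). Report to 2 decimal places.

0.63

u($31,195) equals the lottery's expected utility: 0.63·1 + 0.37·0 = 0.63.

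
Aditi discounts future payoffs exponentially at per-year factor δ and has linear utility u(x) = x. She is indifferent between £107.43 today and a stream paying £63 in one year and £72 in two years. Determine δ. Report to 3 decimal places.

δ ≈ 0.860

The stream is worth 63δ + 72δ² today, so 63δ + 72δ² = 107.43.
That is, 72δ² + 63δ − 107.43 = 0, a quadratic in δ.
δ = (−63 + √(63² + 4·72·107.43)) / (2·72) = (−63 + √34908.84) / 144 ≈ 0.860.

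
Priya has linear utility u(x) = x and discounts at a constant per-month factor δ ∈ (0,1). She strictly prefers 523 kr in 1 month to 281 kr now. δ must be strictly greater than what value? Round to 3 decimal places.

The preference means 281 < δ·523.
Dividing through by 523 gives δ > 0.53728.

δ > 0.537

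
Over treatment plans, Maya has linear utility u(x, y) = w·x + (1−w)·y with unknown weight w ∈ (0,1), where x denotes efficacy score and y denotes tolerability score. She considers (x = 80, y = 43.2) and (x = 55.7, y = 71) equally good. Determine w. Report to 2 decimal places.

Equating utilities: w·80 + (1−w)·43.2 = w·55.7 + (1−w)·71.
w·(80−55.7) = (1−w)·(71−43.2), i.e. w·24.3 = (1−w)·27.8.
So w/(1−w) = 27.8/24.3 = 1.1440, giving w = 27.8/(24.3+27.8) = 0.53.

w = 0.53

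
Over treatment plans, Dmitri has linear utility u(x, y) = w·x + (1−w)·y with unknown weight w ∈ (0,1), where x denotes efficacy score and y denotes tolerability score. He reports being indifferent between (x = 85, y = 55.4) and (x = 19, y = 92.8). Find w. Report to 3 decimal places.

w = 0.362

Equating utilities: w·85 + (1−w)·55.4 = w·19 + (1−w)·92.8.
Collecting terms: w·66 = (1−w)·37.4.
The marginal rate of substitution is 37.4/66, so w = 37.4/(66+37.4) = 0.362.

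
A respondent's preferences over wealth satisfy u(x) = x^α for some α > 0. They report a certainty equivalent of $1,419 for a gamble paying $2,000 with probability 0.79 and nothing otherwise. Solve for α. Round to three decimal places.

EU(lottery) = 0.79·2000^α + 0.21·0 = 0.79·2000^α.
Setting u(1419) equal to that: 1419^α = 0.79·2000^α ⇒ (1419/2000)^α = 0.79.
Taking logs: α·ln(1419/2000) = ln(0.79), so α = -0.235722 / -0.343195 ≈ 0.687.

α ≈ 0.687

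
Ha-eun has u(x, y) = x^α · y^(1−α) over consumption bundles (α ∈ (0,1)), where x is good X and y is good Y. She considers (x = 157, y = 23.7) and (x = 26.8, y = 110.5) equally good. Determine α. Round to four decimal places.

α ≈ 0.4655

Indifference: 157^α · 23.7^(1−α) = 26.8^α · 110.5^(1−α).
Taking logs: α·ln 157 + (1−α)·ln 23.7 = α·ln 26.8 + (1−α)·ln 110.5, i.e. α·1.7678439 = (1−α)·1.5395405.
With A = 1.7678439 and B = 1.5395405: α·A = (1−α)·B, so α = B/(A+B) = 1.5395405/3.3073844 ≈ 0.4655.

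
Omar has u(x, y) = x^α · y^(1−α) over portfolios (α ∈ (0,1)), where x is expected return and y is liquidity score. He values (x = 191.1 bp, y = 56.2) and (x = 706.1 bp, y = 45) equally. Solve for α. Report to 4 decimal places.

α ≈ 0.1453

Indifference: 191.1^α · 56.2^(1−α) = 706.1^α · 45^(1−α).
(191.1/706.1)^α = (45/56.2)^(1−α); take logs: α·ln(191.1/706.1) = (1−α)·ln(45/56.2), i.e. α·-1.3069600 = (1−α)·-0.2222543.
With A = -1.3069600 and B = -0.2222543: α·A = (1−α)·B, so α = B/(A+B) = -0.2222543/-1.5292143 ≈ 0.1453.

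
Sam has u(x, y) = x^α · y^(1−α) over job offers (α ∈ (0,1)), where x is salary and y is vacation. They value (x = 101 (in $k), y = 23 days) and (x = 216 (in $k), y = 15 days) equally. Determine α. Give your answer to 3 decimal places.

α ≈ 0.360

Indifference: 101^α · 23^(1−α) = 216^α · 15^(1−α).
Taking logs: α·ln 101 + (1−α)·ln 23 = α·ln 216 + (1−α)·ln 15, i.e. α·-0.760158 = (1−α)·-0.427444.
So α/(1−α) = (-0.427444)/(-0.760158) = 0.562309, and α = 0.562309/1.562309 ≈ 0.360.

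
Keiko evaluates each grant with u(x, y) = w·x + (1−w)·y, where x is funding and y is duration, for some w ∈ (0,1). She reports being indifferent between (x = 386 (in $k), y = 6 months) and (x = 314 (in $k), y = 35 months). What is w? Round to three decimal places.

Equating utilities: w·386 + (1−w)·6 = w·314 + (1−w)·35.
Collecting terms: w·72 = (1−w)·29.
So w/(1−w) = 29/72 = 0.4028, giving w = 29/(72+29) = 0.287.

w = 0.287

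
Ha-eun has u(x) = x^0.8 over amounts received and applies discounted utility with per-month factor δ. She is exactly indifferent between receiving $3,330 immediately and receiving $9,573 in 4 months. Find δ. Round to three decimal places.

Indifference means u(3330) = δ^4 · u(9573), so δ^4 = u(3330)/u(9573).
Since u(x) = x^0.8, δ^4 = (3330/9573)^0.8 = 0.34785^0.8 = 0.42965.
So δ = 0.42965^(1/4) ≈ 0.810.

δ ≈ 0.810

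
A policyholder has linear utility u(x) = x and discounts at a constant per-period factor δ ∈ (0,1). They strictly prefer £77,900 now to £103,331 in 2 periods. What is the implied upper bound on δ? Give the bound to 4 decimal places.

The preference means 77900 > δ^2·103331.
Hence δ^2 < 77900/103331 = 0.75389, and x ↦ x^(1/2) is increasing on (0,∞).
δ < 0.75389^(1/2) = 0.8683.

δ < 0.8683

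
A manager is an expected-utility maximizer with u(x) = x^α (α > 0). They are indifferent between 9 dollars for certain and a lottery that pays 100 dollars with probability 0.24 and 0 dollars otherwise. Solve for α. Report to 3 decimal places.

α ≈ 0.593

Since u(0) = 0, the lottery's EU is 0.24·100^α.
Indifference: 9^α = 0.24·100^α, so (9/100)^α = 0.24.
α = ln(0.24) / ln(9/100) = -1.427116/-2.407946 ≈ 0.593.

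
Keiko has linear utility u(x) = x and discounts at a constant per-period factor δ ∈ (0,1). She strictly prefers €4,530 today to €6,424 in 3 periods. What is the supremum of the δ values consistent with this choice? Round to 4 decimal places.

Under u(x) = x this choice says 4530 > δ^3·6424.
So δ^3 < 4530/6424 = 0.70517; taking the cube root of both positive sides preserves the inequality.
δ < 0.70517^(1/3) = 0.8901.

δ < 0.8901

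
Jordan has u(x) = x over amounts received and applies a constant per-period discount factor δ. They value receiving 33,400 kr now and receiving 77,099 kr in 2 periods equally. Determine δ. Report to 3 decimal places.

Indifference means u(33400) = δ^2 · u(77099), so δ^2 = u(33400)/u(77099).
With u(x) = x: δ^2 = 33400/77099 = 0.43321.
Taking the square root: δ = 0.43321^(1/2) ≈ 0.658.

δ ≈ 0.658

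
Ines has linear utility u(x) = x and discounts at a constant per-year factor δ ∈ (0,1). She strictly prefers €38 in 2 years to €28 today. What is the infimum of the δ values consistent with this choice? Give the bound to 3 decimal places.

The preference means 28 < δ^2·38.
So δ^2 > 28/38 = 0.73684; taking the square root of both positive sides preserves the inequality.
δ > (28/38)^(1/2) ≈ 0.858.

δ > 0.858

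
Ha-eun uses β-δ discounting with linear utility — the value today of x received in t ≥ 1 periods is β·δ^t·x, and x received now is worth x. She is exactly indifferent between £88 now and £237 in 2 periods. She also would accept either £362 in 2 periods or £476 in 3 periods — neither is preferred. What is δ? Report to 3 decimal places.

δ ≈ 0.761

From the later pair, β·δ^2·362 = β·δ^3·476; dividing through, δ = 362/476 = 0.76050.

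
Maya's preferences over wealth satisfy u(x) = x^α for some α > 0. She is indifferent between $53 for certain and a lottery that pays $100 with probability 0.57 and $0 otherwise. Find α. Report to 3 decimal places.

EU(lottery) = 0.57·100^α + 0.43·0 = 0.57·100^α.
Equating: 53^α = 0.57·100^α, i.e. 0.5300^α = 0.57.
Taking logs: α·ln(53/100) = ln(0.57), so α = -0.562119 / -0.634878 ≈ 0.885.

α ≈ 0.885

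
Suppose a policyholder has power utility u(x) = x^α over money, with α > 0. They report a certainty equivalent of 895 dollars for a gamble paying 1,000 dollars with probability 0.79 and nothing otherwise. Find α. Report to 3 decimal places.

α ≈ 2.125

The lottery's expected utility is 0.79·u(1000) + 0.21·u(0) = 0.79·1000^α (since u(0) = 0 for α > 0).
Equating: 895^α = 0.79·1000^α, i.e. 0.8950^α = 0.79.
Take logs: α = ln 0.79 / ln(895/1000) ≈ 2.12493.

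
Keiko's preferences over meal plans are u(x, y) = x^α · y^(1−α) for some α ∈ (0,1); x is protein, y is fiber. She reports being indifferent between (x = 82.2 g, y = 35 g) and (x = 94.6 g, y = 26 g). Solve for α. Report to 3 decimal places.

Set the two utilities equal: 82.2^α·35^(1−α) = 94.6^α·26^(1−α).
Rearrange to (82.2/94.6)^α = (26/35)^(1−α) and take logs: α·-0.140502 = (1−α)·-0.297252.
With A = -0.140502 and B = -0.297252: α·A = (1−α)·B, so α = B/(A+B) = -0.297252/-0.437754 ≈ 0.679.

α ≈ 0.679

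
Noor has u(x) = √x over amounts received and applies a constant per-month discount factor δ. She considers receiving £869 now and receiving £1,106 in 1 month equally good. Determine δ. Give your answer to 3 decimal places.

δ ≈ 0.886

Indifference means u(869) = δ · u(1106), so δ = u(869)/u(1106).
With u(x) = √x: δ = √869/√1106 = √(869/1106) = 0.88641.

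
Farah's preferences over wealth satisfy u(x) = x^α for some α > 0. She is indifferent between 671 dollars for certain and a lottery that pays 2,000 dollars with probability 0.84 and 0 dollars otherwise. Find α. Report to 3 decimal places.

α ≈ 0.160

Since u(0) = 0, the lottery's EU is 0.84·2000^α.
Indifference: 671^α = 0.84·2000^α, so (671/2000)^α = 0.84.
Take logs: α = ln 0.84 / ln(671/2000) ≈ 0.15964.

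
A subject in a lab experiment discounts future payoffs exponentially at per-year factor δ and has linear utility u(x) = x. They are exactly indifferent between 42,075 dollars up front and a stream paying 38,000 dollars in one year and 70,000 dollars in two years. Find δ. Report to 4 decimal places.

δ ≈ 0.5500

Equating present values: 42075 = 38000δ + 70000δ².
Rearranged: 70000δ² + 38000δ − 42075 = 0.
The positive root is δ = [−38000 + √(38000² + 4·70000·42075)] / (2·70000) = (−38000 + 115000.000)/140000 ≈ 0.5500.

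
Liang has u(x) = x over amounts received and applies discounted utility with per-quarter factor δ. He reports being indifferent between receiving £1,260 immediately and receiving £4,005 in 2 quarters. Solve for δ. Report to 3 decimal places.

δ ≈ 0.561

Equating discounted utilities: u(1260) = δ^2·u(4005) ⇒ δ^2 = u(1260)/u(4005).
With u(x) = x: δ^2 = 1260/4005 = 0.31461.
So δ = 0.31461^(1/2) ≈ 0.561.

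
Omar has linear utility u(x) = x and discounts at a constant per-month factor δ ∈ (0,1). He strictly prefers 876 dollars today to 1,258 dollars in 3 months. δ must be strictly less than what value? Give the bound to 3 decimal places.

Comparing present values: 876 > δ^3·1258.
So δ^3 < 876/1258 = 0.69634; taking the cube root of both positive sides preserves the inequality.
δ < (876/1258)^(1/3) ≈ 0.886.

δ < 0.886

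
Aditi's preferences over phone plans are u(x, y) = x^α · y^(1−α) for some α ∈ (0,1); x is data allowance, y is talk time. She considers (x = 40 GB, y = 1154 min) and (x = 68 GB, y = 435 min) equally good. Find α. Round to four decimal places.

The Cobb–Douglas utilities coincide, so 40^α·1154^(1−α) = 68^α·435^(1−α).
(40/68)^α = (435/1154)^(1−α); take logs: α·ln(40/68) = (1−α)·ln(435/1154), i.e. α·-0.5306283 = (1−α)·-0.9756434.
With A = -0.5306283 and B = -0.9756434: α·A = (1−α)·B, so α = B/(A+B) = -0.9756434/-1.5062717 ≈ 0.6477.

α ≈ 0.6477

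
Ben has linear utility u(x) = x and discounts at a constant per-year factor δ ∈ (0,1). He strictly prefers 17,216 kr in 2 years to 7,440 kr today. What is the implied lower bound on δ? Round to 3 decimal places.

Comparing present values: 7440 < δ^2·17216.
Dividing by 17216: δ^2 > 0.43216. Both sides are positive, so the square root keeps the direction.
δ > 0.43216^(1/2) = 0.657.

δ > 0.657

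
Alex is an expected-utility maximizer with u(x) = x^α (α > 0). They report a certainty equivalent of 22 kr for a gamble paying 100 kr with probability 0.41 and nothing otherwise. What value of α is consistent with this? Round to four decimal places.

EU(lottery) = 0.41·100^α + 0.59·0 = 0.41·100^α.
Equating: 22^α = 0.41·100^α, i.e. 0.2200^α = 0.41.
Taking logs: α·ln(22/100) = ln(0.41), so α = -0.8915981 / -1.5141277 ≈ 0.5889.

α ≈ 0.5889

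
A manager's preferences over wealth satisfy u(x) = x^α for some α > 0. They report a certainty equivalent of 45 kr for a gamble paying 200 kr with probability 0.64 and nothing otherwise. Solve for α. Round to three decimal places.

α ≈ 0.299

The lottery's expected utility is 0.64·u(200) + 0.36·u(0) = 0.64·200^α (since u(0) = 0 for α > 0).
Indifference: 45^α = 0.64·200^α, so (45/200)^α = 0.64.
α = ln(0.64) / ln(45/200) = -0.446287/-1.491655 ≈ 0.299.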